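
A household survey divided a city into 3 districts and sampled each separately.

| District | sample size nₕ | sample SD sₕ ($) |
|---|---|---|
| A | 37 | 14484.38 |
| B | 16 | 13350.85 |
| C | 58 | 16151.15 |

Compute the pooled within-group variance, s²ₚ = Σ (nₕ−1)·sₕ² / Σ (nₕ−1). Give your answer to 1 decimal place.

232364623.0

A: (37−1)·14484.38² = 36·209797263.9844 = 7552701503.4384
B: (16−1)·13350.85² = 15·178245195.7225 = 2673677935.8375
C: (58−1)·16151.15² = 57·260859646.3225 = 14868999840.3825
Numerator = 25095379279.6584; denominator = Σ(nₕ−1) = 108.
s²ₚ = 25095379279.6584/108 = 232364622.960... → 232364623.0.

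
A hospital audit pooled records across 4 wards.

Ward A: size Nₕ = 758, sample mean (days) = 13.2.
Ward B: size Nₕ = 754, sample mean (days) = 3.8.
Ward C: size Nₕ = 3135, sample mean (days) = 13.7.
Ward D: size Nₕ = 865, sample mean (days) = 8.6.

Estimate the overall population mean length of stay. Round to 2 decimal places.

11.48

N = 5512; weights Wₕ = Nₕ/N = (0.1375, 0.1368, 0.5688, 0.1569).
x̄_st = Σ Wₕ·x̄ₕ = 0.1375·13.2 + 0.1368·3.8 + 0.5688·13.7 + 0.1569·8.6 ≈ 11.4767...
→ 11.48.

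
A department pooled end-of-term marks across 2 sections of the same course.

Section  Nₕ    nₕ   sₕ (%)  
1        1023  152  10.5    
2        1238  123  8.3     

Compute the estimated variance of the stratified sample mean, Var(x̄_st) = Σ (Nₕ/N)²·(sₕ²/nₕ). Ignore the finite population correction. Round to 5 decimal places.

0.31640

N = 2261; Wₕ = Nₕ/N.
section 1: (1023/2261)²·10.5²/152 = 0.14848588
section 2: (1238/2261)²·8.3²/123 = 0.16791567
Sum = 0.31640155 → 0.31640.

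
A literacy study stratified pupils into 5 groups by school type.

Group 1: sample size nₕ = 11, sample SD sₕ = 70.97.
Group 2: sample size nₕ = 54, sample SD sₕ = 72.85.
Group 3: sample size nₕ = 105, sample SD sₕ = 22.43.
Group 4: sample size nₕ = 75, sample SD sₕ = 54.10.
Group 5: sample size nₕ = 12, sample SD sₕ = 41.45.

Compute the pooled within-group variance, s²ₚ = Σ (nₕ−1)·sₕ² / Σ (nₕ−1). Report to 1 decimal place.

2458.1

1: (11−1)·70.97² = 10·5036.7409 = 50367.409
2: (54−1)·72.85² = 53·5307.1225 = 281277.4925
3: (105−1)·22.43² = 104·503.1049 = 52322.9096
4: (75−1)·54.10² = 74·2926.81 = 216583.94
5: (12−1)·41.45² = 11·1718.1025 = 18899.1275
Numerator = 619450.8786; denominator = Σ(nₕ−1) = 252.
s²ₚ = 619450.8786/252 = 2458.138... → 2458.1.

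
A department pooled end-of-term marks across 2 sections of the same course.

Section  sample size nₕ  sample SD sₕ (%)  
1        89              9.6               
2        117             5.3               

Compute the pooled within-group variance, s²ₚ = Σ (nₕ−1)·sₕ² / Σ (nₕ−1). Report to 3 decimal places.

55.728

Degrees of freedom: 88 + 116 = 204.
Σ(nₕ−1)sₕ² = 88·92.16 + 116·28.09 = 11368.52.
s²ₚ = 11368.52 / 204 = 55.72804... → 55.728.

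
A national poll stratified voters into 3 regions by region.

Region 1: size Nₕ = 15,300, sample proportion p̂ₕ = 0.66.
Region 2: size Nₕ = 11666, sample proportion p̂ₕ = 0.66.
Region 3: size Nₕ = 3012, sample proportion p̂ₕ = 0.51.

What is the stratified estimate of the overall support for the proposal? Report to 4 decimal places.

Wₕ = Nₕ/N with N = 29978: 0.5104, 0.3892, 0.1005.
p̂_st = 0.5104·0.66 + 0.3892·0.66 + 0.1005·0.51 ≈ 0.644929... → 0.6449.

0.6449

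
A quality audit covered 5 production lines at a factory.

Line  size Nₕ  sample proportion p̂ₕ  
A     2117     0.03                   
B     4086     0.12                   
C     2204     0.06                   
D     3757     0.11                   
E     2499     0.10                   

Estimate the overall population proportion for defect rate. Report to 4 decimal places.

0.0920

Wₕ = Nₕ/N with N = 14663: 0.1444, 0.2787, 0.1503, 0.2562, 0.1704.
p̂_st = 0.1444·0.03 + 0.2787·0.12 + 0.1503·0.06 + 0.2562·0.11 + 0.1704·0.10 ≈ 0.092017... → 0.0920.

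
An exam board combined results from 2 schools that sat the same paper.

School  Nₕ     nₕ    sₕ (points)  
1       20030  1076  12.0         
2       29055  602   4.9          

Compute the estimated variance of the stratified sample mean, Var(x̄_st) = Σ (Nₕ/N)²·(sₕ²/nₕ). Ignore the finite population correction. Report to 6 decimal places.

0.036260

N = 49085; Wₕ = Nₕ/N.
school 1: (20030/49085)²·12.0²/1076 = 0.022285097
school 2: (29055/49085)²·4.9²/602 = 0.013974615
Sum = 0.036259712 → 0.036260.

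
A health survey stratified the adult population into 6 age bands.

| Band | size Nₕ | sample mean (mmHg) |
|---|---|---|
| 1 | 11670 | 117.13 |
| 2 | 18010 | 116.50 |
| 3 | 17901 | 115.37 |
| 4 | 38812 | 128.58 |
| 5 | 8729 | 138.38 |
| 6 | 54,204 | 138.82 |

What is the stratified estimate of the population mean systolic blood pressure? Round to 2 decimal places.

128.93

N = 149326; weights Wₕ = Nₕ/N = (0.0782, 0.1206, 0.1199, 0.2599, 0.0585, 0.3630).
x̄_st = Σ Wₕ·x̄ₕ = 0.0782·117.13 + 0.1206·116.50 + 0.1199·115.37 + 0.2599·128.58 + 0.0585·138.38 + 0.3630·138.82 ≈ 128.9345...
→ 128.93.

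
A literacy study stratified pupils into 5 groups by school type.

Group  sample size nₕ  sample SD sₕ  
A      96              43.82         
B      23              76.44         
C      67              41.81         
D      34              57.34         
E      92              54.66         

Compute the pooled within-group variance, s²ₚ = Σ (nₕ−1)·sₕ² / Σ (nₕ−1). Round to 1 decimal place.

A: (96−1)·43.82² = 95·1920.1924 = 182418.278
B: (23−1)·76.44² = 22·5843.0736 = 128547.6192
C: (67−1)·41.81² = 66·1748.0761 = 115373.0226
D: (34−1)·57.34² = 33·3287.8756 = 108499.8948
E: (92−1)·54.66² = 91·2987.7156 = 271882.1196
Numerator = 806720.9342; denominator = Σ(nₕ−1) = 307.
s²ₚ = 806720.9342/307 = 2627.755... → 2627.8.

2627.8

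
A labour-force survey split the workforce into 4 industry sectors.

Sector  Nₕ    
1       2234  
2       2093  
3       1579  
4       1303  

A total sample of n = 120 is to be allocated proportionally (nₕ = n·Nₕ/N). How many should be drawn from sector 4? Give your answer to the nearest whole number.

N = 2234 + 2093 + 1579 + 1303 = 7209.
n_4 = 120·1303/7209 = 21.690... → 22.

22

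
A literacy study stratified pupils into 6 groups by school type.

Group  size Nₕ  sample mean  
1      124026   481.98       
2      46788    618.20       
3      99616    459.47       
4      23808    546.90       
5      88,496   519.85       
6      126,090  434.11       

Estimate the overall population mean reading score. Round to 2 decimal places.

N = 124026 + 46788 + 99616 + 23808 + 88496 + 126090 = 508824.
The stratified mean weights each stratum mean by its population share Nₕ/N.
Σ Nₕx̄ₕ = 124026·481.98 + 46788·618.20 + 99616·459.47 + 23808·546.90 + 88496·519.85 + 126090·434.11 = 59778051.48 + 28924341.6 + 45770563.52 + 13020595.2 + 46004645.6 + 54736929.9 = 248235127.3.
Divide by N: 248235127.3 / 508824 = 487.8605... → 487.86.

487.86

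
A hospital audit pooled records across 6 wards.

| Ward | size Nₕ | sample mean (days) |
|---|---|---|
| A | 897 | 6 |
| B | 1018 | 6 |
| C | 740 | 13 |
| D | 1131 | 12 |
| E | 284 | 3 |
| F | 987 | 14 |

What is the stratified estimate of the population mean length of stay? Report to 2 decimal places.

9.76

x̄_st = (Σ Nₕx̄ₕ) / (Σ Nₕ) = (897·6 + 1018·6 + 740·13 + 1131·12 + 284·3 + 987·14) / 5057
= 49352 / 5057 = 9.7591... → 9.76.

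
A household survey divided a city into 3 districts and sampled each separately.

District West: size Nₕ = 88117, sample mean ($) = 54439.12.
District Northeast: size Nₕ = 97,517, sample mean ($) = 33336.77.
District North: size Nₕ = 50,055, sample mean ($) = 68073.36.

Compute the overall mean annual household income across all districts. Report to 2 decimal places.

48603.57

N = 88117 + 97517 + 50055 = 235689.
Overall mean = Σ (Nₕ/N)·x̄ₕ — weight by population share, not a simple average.
Σ Nₕx̄ₕ = 88117·54439.12 + 97517·33336.77 + 50055·68073.36 = 4797011937.04 + 3250901800.09 + 3407412034.8 = 11455325771.93.
Divide by N: 11455325771.93 / 235689 = 48603.5656... → 48603.57.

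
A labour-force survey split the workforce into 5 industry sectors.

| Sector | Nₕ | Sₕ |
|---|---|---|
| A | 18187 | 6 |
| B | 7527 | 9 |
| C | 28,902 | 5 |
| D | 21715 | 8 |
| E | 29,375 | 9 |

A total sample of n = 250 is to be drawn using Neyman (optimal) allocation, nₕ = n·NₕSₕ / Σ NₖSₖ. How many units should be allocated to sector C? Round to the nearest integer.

48

Σ NₕSₕ = 18187·6 + 7527·9 + 28902·5 + 21715·8 + 29375·9 = 759470.
Share for C: 144510/759470 = 0.19028.
n_C = 250 × 0.19028 = 47.569... → 48.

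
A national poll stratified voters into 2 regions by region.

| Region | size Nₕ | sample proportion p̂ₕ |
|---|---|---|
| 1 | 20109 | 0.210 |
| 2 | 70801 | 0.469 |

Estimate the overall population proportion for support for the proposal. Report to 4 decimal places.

0.4117

N = 20109 + 70801 = 90910.
Overall proportion = Σ (Nₕ/N)·p̂ₕ.
Σ Nₕp̂ₕ = 4222.89 + 33205.669 = 37428.559.
37428.559 / 90910 = 0.411710... → 0.4117.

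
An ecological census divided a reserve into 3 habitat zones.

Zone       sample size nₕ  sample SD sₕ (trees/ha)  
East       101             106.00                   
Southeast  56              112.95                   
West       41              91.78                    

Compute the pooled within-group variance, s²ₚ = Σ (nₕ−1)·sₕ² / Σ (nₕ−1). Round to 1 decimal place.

Degrees of freedom: 100 + 55 + 40 = 195.
Σ(nₕ−1)sₕ² = 100·11236 + 55·12757.7025 + 40·8423.5684 = 2162216.3735.
s²ₚ = 2162216.3735 / 195 = 11088.289... → 11088.3.

11088.3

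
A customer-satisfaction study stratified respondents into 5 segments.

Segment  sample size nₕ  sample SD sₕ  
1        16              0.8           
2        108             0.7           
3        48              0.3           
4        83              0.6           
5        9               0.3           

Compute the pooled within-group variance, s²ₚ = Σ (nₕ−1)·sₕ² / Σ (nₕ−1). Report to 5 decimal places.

0.37259

Degrees of freedom: 15 + 107 + 47 + 82 + 8 = 259.
Σ(nₕ−1)sₕ² = 15·0.64 + 107·0.49 + 47·0.09 + 82·0.36 + 8·0.09 = 96.5.
s²ₚ = 96.5 / 259 = 0.3725869... → 0.37259.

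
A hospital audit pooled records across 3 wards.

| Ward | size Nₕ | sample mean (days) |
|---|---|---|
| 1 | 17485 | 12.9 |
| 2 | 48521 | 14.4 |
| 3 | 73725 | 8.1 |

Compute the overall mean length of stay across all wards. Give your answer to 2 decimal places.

N = 139731; weights Wₕ = Nₕ/N = (0.1251, 0.3472, 0.5276).
x̄_st = Σ Wₕ·x̄ₕ = 0.1251·12.9 + 0.3472·14.4 + 0.5276·8.1 ≈ 10.8883...
→ 10.89.

10.89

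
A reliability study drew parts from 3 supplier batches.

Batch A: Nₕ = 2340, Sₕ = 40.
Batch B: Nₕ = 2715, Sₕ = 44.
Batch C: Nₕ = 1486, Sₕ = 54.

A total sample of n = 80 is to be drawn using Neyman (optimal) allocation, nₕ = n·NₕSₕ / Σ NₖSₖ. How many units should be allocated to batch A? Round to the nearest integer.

A: NₕSₕ = 2340·40 = 93600
B: NₕSₕ = 2715·44 = 119460
C: NₕSₕ = 1486·54 = 80244
Σ NₕSₕ = 293304.
n_A = 80·93600/293304 = 25.530... → 26.

26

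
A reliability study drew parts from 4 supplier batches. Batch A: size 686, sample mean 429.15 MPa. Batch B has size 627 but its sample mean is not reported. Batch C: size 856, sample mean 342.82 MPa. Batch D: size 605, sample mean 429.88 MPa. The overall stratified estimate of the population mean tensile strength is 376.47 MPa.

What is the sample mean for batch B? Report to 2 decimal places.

313.24

N = 686 + 627 + 856 + 605 = 2774.
Overall total = μ·N = 376.47·2774 = 1044327.78.
Subtract the known strata: 686·429.15 + 856·342.82 + 605·429.88 = 847928.22.
Remaining total for batch B: 1044327.78 − 847928.22 = 196399.56.
Divide by its size: 196399.56 / 627 = 313.2369... → 313.24.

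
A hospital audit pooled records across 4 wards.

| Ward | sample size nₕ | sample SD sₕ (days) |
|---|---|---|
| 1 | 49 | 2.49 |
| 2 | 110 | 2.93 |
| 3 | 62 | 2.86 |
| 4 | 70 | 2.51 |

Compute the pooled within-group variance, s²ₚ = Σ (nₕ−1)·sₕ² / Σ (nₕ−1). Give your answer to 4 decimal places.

Degrees of freedom: 48 + 109 + 61 + 69 = 287.
Σ(nₕ−1)sₕ² = 48·6.2001 + 109·8.5849 + 61·8.1796 + 69·6.3001 = 2167.0214.
s²ₚ = 2167.0214 / 287 = 7.550597... → 7.5506.

7.5506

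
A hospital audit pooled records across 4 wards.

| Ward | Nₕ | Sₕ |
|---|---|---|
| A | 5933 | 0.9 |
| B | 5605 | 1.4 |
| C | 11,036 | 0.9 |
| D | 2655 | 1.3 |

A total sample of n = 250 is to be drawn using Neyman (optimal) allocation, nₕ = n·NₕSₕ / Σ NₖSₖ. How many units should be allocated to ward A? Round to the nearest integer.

50

Σ NₕSₕ = 5933·0.9 + 5605·1.4 + 11036·0.9 + 2655·1.3 = 26570.6.
Share for A: 5339.7/26570.6 = 0.20096.
n_A = 250 × 0.20096 = 50.241... → 50.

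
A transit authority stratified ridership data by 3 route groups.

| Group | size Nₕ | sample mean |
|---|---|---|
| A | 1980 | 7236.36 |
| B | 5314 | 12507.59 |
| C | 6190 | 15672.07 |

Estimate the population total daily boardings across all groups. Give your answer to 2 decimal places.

177803439.36

Estimate total by summing Nₕ·x̄ₕ over strata.
1980·7236.36 + 5314·12507.59 + 6190·15672.07 = 14327992.8 + 66465333.26 + 97010113.3 = 177803439.36.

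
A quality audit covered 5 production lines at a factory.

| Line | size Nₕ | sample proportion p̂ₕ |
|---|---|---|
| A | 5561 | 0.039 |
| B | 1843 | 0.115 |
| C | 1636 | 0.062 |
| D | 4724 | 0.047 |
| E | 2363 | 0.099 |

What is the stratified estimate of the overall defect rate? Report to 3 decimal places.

0.061

N = 5561 + 1843 + 1636 + 4724 + 2363 = 16127.
Overall proportion = Σ (Nₕ/N)·p̂ₕ.
Σ Nₕp̂ₕ = 216.879 + 211.945 + 101.432 + 222.028 + 233.937 = 986.221.
986.221 / 16127 = 0.06115... → 0.061.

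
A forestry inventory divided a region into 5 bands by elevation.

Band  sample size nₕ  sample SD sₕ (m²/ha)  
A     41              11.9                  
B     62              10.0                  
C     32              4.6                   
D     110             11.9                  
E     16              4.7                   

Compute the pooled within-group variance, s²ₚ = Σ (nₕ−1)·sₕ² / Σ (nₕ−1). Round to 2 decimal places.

110.11

A: (41−1)·11.9² = 40·141.61 = 5664.4
B: (62−1)·10.0² = 61·100 = 6100
C: (32−1)·4.6² = 31·21.16 = 655.96
D: (110−1)·11.9² = 109·141.61 = 15435.49
E: (16−1)·4.7² = 15·22.09 = 331.35
Numerator = 28187.2; denominator = Σ(nₕ−1) = 256.
s²ₚ = 28187.2/256 = 110.1063... → 110.11.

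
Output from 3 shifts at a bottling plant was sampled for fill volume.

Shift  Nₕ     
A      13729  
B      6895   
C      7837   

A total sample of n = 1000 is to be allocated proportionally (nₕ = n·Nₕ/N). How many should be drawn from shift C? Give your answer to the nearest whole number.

275

N = 13729 + 6895 + 7837 = 28461.
n_C = 1000·7837/28461 = 275.359... → 275.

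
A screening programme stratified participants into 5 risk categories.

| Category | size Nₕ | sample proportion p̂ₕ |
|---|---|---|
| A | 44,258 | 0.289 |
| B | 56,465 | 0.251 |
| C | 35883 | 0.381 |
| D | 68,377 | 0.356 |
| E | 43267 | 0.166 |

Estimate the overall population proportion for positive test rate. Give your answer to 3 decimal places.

0.291

Wₕ = Nₕ/N with N = 248250: 0.1783, 0.2275, 0.1445, 0.2754, 0.1743.
p̂_st = 0.1783·0.289 + 0.2275·0.251 + 0.1445·0.381 + 0.2754·0.356 + 0.1743·0.166 ≈ 0.29067... → 0.291.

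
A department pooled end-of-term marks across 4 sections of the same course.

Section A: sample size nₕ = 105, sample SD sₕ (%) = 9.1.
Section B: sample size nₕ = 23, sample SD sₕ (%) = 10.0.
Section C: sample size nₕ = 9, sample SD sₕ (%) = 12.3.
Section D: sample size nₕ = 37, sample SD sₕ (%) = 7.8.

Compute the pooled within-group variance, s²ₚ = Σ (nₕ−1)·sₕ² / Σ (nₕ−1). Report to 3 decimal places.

83.605

A: (105−1)·9.1² = 104·82.81 = 8612.24
B: (23−1)·10.0² = 22·100 = 2200
C: (9−1)·12.3² = 8·151.29 = 1210.32
D: (37−1)·7.8² = 36·60.84 = 2190.24
Numerator = 14212.8; denominator = Σ(nₕ−1) = 170.
s²ₚ = 14212.8/170 = 83.60471... → 83.605.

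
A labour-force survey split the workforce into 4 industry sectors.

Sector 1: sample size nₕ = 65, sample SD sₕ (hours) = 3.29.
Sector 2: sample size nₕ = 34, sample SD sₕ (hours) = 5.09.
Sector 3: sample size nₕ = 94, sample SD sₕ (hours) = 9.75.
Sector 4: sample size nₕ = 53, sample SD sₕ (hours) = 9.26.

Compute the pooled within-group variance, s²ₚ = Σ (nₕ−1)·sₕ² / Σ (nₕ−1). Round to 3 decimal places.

61.353

Degrees of freedom: 64 + 33 + 93 + 52 = 242.
Σ(nₕ−1)sₕ² = 64·10.8241 + 33·25.9081 + 93·95.0625 + 52·85.7476 = 14847.3974.
s²ₚ = 14847.3974 / 242 = 61.35288... → 61.353.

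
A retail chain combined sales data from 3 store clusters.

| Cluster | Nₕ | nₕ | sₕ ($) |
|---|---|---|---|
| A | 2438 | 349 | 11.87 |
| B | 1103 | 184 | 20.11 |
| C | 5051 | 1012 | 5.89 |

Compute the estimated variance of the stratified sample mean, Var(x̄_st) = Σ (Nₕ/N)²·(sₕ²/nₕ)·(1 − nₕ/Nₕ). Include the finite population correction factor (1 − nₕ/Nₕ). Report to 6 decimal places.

0.067505

N = 8592; Wₕ = Nₕ/N.
cluster A: (2438/8592)²·11.87²/349·(1 − 349/2438) = 0.027852207
cluster B: (1103/8592)²·20.11²/184·(1 − 184/1103) = 0.030179275
cluster C: (5051/8592)²·5.89²/1012·(1 − 1012/5051) = 0.009473550
Sum = 0.067505033 → 0.067505.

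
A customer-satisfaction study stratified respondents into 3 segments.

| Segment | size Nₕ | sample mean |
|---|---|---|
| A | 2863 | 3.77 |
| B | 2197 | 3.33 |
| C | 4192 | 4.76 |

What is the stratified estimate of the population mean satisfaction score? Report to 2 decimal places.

N = 9252; weights Wₕ = Nₕ/N = (0.3094, 0.2375, 0.4531).
x̄_st = Σ Wₕ·x̄ₕ = 0.3094·3.77 + 0.2375·3.33 + 0.4531·4.76 ≈ 4.1141...
→ 4.11.

4.11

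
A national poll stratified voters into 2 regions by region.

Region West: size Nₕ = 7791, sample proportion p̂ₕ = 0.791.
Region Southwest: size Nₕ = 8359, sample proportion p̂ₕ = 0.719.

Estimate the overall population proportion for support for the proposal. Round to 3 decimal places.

Wₕ = Nₕ/N with N = 16150: 0.4824, 0.5176.
p̂_st = 0.4824·0.791 + 0.5176·0.719 ≈ 0.75373... → 0.754.

0.754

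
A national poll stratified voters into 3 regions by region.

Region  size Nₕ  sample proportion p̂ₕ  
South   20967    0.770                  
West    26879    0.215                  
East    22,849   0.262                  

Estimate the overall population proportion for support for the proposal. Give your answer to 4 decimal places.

0.3948

Wₕ = Nₕ/N with N = 70695: 0.2966, 0.3802, 0.3232.
p̂_st = 0.2966·0.770 + 0.3802·0.215 + 0.3232·0.262 ≈ 0.394795... → 0.3948.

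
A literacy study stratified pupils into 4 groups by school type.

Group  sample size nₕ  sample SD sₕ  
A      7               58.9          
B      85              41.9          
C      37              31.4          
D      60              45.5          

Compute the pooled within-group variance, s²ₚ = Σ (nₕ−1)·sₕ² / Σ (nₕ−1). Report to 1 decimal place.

1761.8

Degrees of freedom: 6 + 84 + 36 + 59 = 185.
Σ(nₕ−1)sₕ² = 6·3469.21 + 84·1755.61 + 36·985.96 + 59·2070.25 = 325925.81.
s²ₚ = 325925.81 / 185 = 1761.761... → 1761.8.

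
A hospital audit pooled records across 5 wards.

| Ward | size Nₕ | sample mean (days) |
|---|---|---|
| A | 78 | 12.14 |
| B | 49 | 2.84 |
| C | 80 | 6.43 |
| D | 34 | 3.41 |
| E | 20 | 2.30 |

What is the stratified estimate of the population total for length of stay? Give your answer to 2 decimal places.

1762.42

Estimate total by summing Nₕ·x̄ₕ over strata.
78·12.14 + 49·2.84 + 80·6.43 + 34·3.41 + 20·2.30 = 946.92 + 139.16 + 514.4 + 115.94 + 46 = 1762.42.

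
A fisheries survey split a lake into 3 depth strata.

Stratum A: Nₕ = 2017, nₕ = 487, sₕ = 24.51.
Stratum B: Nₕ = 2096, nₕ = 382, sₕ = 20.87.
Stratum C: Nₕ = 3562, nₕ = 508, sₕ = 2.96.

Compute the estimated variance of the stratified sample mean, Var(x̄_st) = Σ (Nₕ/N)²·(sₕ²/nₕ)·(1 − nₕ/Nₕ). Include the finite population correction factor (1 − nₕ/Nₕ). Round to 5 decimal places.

N = 7675; Wₕ = Nₕ/N.
stratum A: (2017/7675)²·24.51²/487·(1 − 487/2017) = 0.06462465
stratum B: (2096/7675)²·20.87²/382·(1 − 382/2096) = 0.06953875
stratum C: (3562/7675)²·2.96²/508·(1 − 508/3562) = 0.00318512
Sum = 0.13734852 → 0.13735.

0.13735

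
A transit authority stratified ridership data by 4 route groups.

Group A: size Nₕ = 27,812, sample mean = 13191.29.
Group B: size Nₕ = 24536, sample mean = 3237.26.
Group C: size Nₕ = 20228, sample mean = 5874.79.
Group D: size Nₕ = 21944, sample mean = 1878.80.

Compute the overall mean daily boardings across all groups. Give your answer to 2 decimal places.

6415.25

N = 94520; weights Wₕ = Nₕ/N = (0.2942, 0.2596, 0.2140, 0.2322).
x̄_st = Σ Wₕ·x̄ₕ = 0.2942·13191.29 + 0.2596·3237.26 + 0.2140·5874.79 + 0.2322·1878.80 ≈ 6415.2477...
→ 6415.25.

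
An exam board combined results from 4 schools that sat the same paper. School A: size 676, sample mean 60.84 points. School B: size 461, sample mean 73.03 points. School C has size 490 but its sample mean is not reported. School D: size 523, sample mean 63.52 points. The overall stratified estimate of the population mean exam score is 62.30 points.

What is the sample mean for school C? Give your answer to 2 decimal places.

Σ Nₕx̄ₕ = N·μ, so 490·x̄_C = 2150·62.30 − (676·60.84 + 461·73.03 + 523·63.52).
= 133945 − 108015.63 = 25929.37.
x̄_C = 25929.37 / 490 = 52.9171... → 52.92.

52.92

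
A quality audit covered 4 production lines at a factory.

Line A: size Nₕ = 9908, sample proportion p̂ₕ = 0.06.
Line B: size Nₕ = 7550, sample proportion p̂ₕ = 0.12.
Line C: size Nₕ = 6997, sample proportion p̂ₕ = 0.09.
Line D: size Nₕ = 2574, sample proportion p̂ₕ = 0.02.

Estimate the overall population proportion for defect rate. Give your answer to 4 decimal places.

N = 9908 + 7550 + 6997 + 2574 = 27029.
Overall proportion = Σ (Nₕ/N)·p̂ₕ.
Σ Nₕp̂ₕ = 594.48 + 906 + 629.73 + 51.48 = 2181.69.
2181.69 / 27029 = 0.080717... → 0.0807.

0.0807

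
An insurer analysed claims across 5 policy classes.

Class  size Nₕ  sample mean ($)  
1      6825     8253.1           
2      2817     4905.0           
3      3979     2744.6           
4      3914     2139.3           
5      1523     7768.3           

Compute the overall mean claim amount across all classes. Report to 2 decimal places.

N = 19058; weights Wₕ = Nₕ/N = (0.3581, 0.1478, 0.2088, 0.2054, 0.0799).
x̄_st = Σ Wₕ·x̄ₕ = 0.3581·8253.1 + 0.1478·4905.0 + 0.2088·2744.6 + 0.2054·2139.3 + 0.0799·7768.3 ≈ 5313.7736...
→ 5313.77.

5313.77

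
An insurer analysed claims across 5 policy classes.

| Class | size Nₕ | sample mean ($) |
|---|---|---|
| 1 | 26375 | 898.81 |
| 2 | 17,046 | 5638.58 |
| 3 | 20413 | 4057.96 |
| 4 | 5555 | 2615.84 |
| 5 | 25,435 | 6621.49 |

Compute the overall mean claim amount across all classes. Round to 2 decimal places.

N = 94824; weights Wₕ = Nₕ/N = (0.2781, 0.1798, 0.2153, 0.0586, 0.2682).
x̄_st = Σ Wₕ·x̄ₕ = 0.2781·898.81 + 0.1798·5638.58 + 0.2153·4057.96 + 0.0586·2615.84 + 0.2682·6621.49 ≈ 4066.5346...
→ 4066.53.

4066.53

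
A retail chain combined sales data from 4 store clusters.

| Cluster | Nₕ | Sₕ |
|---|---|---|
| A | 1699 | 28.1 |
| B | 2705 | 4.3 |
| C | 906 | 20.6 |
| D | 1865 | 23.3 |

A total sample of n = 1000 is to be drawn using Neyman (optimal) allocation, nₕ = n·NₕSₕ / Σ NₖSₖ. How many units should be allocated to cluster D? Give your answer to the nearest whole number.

358

Σ NₕSₕ = 1699·28.1 + 2705·4.3 + 906·20.6 + 1865·23.3 = 121491.5.
Share for D: 43454.5/121491.5 = 0.35768.
n_D = 1000 × 0.35768 = 357.675... → 358.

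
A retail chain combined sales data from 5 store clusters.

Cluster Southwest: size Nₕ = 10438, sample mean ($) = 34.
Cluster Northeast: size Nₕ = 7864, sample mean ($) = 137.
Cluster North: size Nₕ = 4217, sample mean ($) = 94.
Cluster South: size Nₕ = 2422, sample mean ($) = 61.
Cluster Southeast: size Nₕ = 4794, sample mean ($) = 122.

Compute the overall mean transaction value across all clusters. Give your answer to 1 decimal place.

N = 10438 + 7864 + 4217 + 2422 + 4794 = 29735.
Overall mean = Σ (Nₕ/N)·x̄ₕ — weight by population share, not a simple average.
Σ Nₕx̄ₕ = 10438·34 + 7864·137 + 4217·94 + 2422·61 + 4794·122 = 354892 + 1077368 + 396398 + 147742 + 584868 = 2561268.
Divide by N: 2561268 / 29735 = 86.136... → 86.1.

86.1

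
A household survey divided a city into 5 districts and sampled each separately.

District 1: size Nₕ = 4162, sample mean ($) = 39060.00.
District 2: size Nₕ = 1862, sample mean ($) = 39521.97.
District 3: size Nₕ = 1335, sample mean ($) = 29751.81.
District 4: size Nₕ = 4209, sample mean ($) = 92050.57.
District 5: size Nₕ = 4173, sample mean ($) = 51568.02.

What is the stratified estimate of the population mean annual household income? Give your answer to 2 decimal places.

N = 4162 + 1862 + 1335 + 4209 + 4173 = 15741.
Overall mean = Σ (Nₕ/N)·x̄ₕ — weight by population share, not a simple average.
Σ Nₕx̄ₕ = 4162·39060.00 + 1862·39521.97 + 1335·29751.81 + 4209·92050.57 + 4173·51568.02 = 162567720 + 73589908.14 + 39718666.35 + 387440849.13 + 215193347.46 = 878510491.08.
Divide by N: 878510491.08 / 15741 = 55810.3355... → 55810.34.

55810.34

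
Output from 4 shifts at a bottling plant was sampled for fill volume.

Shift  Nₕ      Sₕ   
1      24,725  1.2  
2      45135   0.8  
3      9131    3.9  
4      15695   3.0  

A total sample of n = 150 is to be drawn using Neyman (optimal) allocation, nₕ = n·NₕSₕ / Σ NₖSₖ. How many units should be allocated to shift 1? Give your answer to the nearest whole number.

1: NₕSₕ = 24725·1.2 = 29670
2: NₕSₕ = 45135·0.8 = 36108
3: NₕSₕ = 9131·3.9 = 35610.9
4: NₕSₕ = 15695·3.0 = 47085
Σ NₕSₕ = 148473.9.
n_1 = 150·29670/148473.9 = 29.975... → 30.

30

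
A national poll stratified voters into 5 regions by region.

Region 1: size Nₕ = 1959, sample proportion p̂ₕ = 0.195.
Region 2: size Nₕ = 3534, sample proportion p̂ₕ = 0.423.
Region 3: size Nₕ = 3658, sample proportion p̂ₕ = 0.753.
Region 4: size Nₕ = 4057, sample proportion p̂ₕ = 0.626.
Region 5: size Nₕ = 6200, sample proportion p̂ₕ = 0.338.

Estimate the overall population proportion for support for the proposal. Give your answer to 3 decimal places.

Wₕ = Nₕ/N with N = 19408: 0.1009, 0.1821, 0.1885, 0.2090, 0.3195.
p̂_st = 0.1009·0.195 + 0.1821·0.423 + 0.1885·0.753 + 0.2090·0.626 + 0.3195·0.338 ≈ 0.47747... → 0.477.

0.477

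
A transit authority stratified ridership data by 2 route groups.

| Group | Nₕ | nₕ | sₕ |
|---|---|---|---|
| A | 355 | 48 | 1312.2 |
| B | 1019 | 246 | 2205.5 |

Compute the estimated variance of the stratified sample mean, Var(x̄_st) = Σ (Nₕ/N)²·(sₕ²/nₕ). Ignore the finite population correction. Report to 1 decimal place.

N = 1374; Wₕ = Nₕ/N.
group A: (355/1374)²·1312.2²/48 = 2394.6501
group B: (1019/1374)²·2205.5²/246 = 10875.6174
Sum = 13270.2675 → 13270.3.

13270.3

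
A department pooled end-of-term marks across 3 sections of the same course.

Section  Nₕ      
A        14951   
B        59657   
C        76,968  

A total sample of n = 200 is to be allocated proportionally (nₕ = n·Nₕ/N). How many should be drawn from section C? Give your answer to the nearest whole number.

N = 14951 + 59657 + 76968 = 151576.
n_C = 200·76968/151576 = 101.557... → 102.

102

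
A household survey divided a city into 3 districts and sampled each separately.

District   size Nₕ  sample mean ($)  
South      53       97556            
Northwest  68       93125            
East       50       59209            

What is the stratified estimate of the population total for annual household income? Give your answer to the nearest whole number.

14463418

Population total = Σ Nₕ·x̄ₕ (each stratum's size times its mean).
53·97556 + 68·93125 + 50·59209 = 5170468 + 6332500 + 2960450 = 14463418.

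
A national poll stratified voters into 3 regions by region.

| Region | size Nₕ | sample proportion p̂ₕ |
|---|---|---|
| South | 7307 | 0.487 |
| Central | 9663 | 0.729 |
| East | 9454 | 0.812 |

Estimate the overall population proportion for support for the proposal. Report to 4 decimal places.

Wₕ = Nₕ/N with N = 26424: 0.2765, 0.3657, 0.3578.
p̂_st = 0.2765·0.487 + 0.3657·0.729 + 0.3578·0.812 ≈ 0.691776... → 0.6918.

0.6918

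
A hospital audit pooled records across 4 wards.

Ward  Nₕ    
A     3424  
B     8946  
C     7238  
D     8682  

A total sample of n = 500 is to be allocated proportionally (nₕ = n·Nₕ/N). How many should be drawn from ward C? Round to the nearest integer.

N = 3424 + 8946 + 7238 + 8682 = 28290.
n_C = 500·7238/28290 = 127.925... → 128.

128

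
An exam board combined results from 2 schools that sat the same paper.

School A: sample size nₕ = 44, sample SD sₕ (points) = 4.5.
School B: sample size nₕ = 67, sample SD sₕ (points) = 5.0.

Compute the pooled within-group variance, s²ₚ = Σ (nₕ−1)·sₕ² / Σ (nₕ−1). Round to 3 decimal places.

A: (44−1)·4.5² = 43·20.25 = 870.75
B: (67−1)·5.0² = 66·25 = 1650
Numerator = 2520.75; denominator = Σ(nₕ−1) = 109.
s²ₚ = 2520.75/109 = 23.12615... → 23.126.

23.126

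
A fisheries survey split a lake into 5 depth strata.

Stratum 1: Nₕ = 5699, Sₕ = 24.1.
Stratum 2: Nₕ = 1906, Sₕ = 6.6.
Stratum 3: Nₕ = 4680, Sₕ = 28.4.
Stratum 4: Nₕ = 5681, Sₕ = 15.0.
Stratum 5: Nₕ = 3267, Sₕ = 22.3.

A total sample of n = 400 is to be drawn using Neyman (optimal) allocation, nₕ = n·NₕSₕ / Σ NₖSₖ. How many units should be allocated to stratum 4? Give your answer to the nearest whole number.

77

Σ NₕSₕ = 5699·24.1 + 1906·6.6 + 4680·28.4 + 5681·15.0 + 3267·22.3 = 440906.6.
Share for 4: 85215/440906.6 = 0.19327.
n_4 = 400 × 0.19327 = 77.309... → 77.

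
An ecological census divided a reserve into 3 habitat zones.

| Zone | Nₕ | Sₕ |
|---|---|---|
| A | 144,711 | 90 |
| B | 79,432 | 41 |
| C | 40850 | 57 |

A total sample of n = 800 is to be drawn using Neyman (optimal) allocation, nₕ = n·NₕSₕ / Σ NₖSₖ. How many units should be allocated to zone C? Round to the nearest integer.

A: NₕSₕ = 144711·90 = 13023990
B: NₕSₕ = 79432·41 = 3256712
C: NₕSₕ = 40850·57 = 2328450
Σ NₕSₕ = 18609152.
n_C = 800·2328450/18609152 = 100.099... → 100.

100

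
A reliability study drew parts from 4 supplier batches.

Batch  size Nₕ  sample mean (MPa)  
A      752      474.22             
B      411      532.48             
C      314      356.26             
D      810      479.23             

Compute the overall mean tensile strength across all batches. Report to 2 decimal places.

N = 752 + 411 + 314 + 810 = 2287.
Overall mean = Σ (Nₕ/N)·x̄ₕ — weight by population share, not a simple average.
Σ Nₕx̄ₕ = 752·474.22 + 411·532.48 + 314·356.26 + 810·479.23 = 356613.44 + 218849.28 + 111865.64 + 388176.3 = 1075504.66.
Divide by N: 1075504.66 / 2287 = 470.2688... → 470.27.

470.27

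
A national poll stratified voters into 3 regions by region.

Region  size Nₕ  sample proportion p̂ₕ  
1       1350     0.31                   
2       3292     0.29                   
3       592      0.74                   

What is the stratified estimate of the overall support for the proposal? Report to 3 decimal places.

N = 1350 + 3292 + 592 = 5234.
Overall proportion = Σ (Nₕ/N)·p̂ₕ.
Σ Nₕp̂ₕ = 418.5 + 954.68 + 438.08 = 1811.26.
1811.26 / 5234 = 0.34606... → 0.346.

0.346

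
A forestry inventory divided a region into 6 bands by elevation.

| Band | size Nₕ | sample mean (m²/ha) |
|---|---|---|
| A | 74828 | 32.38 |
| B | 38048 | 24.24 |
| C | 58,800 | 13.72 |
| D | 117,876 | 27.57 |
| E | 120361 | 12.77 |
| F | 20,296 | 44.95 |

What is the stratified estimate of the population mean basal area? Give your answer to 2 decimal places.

22.90

x̄_st = (Σ Nₕx̄ₕ) / (Σ Nₕ) = (74828·32.38 + 38048·24.24 + 58800·13.72 + 117876·27.57 + 120361·12.77 + 20296·44.95) / 430209
= 9851106.65 / 430209 = 22.8984... → 22.90.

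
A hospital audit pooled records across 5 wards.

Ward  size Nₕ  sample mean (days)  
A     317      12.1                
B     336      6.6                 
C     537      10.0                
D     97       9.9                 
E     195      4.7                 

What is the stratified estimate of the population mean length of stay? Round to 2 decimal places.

8.97

N = 317 + 336 + 537 + 97 + 195 = 1482.
The stratified mean weights each stratum mean by its population share Nₕ/N.
Σ Nₕx̄ₕ = 317·12.1 + 336·6.6 + 537·10.0 + 97·9.9 + 195·4.7 = 3835.7 + 2217.6 + 5370 + 960.3 + 916.5 = 13300.1.
Divide by N: 13300.1 / 1482 = 8.9744... → 8.97.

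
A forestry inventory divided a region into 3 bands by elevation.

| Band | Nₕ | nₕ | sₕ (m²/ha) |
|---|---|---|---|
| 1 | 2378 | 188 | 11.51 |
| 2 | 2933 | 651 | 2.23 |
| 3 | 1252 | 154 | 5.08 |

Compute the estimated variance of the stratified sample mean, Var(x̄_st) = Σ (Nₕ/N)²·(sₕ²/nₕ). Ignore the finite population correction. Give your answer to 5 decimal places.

N = 6563; Wₕ = Nₕ/N.
band 1: (2378/6563)²·11.51²/188 = 0.09251490
band 2: (2933/6563)²·2.23²/651 = 0.00152563
band 3: (1252/6563)²·5.08²/154 = 0.00609832
Sum = 0.10013885 → 0.10014.

0.10014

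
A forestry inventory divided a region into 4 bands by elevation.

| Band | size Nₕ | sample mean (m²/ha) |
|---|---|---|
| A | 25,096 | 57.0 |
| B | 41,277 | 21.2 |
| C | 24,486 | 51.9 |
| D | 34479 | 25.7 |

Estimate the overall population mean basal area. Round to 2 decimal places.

35.60

N = 125338; weights Wₕ = Nₕ/N = (0.2002, 0.3293, 0.1954, 0.2751).
x̄_st = Σ Wₕ·x̄ₕ = 0.2002·57.0 + 0.3293·21.2 + 0.1954·51.9 + 0.2751·25.7 ≈ 35.6036...
→ 35.60.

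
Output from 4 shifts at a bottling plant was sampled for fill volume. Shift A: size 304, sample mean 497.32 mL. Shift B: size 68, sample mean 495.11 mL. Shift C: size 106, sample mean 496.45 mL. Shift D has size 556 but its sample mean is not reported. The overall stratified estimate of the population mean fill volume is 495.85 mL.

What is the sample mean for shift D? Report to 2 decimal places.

N = 304 + 68 + 106 + 556 = 1034.
Overall total = μ·N = 495.85·1034 = 512708.9.
Subtract the known strata: 304·497.32 + 68·495.11 + 106·496.45 = 237476.46.
Remaining total for shift D: 512708.9 − 237476.46 = 275232.44.
Divide by its size: 275232.44 / 556 = 495.0224... → 495.02.

495.02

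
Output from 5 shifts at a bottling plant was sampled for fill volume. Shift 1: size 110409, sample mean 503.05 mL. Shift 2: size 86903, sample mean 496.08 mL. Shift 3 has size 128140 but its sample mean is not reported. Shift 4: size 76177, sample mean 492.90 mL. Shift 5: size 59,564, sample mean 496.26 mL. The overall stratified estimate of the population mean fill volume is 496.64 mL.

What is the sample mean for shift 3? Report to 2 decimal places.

N = 110409 + 86903 + 128140 + 76177 + 59564 = 461193.
Overall total = μ·N = 496.64·461193 = 229046891.52.
Subtract the known strata: 110409·503.05 + 86903·496.08 + 76177·492.90 + 59564·496.26 = 165758961.63.
Remaining total for shift 3: 229046891.52 − 165758961.63 = 63287929.89.
Divide by its size: 63287929.89 / 128140 = 493.8968... → 493.90.

493.90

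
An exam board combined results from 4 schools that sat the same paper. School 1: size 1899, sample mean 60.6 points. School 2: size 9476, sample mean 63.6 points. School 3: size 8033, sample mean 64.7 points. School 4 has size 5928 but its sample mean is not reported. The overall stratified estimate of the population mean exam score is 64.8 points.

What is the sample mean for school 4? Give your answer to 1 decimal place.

68.2

Σ Nₕx̄ₕ = N·μ, so 5928·x̄_4 = 25336·64.8 − (1899·60.6 + 9476·63.6 + 8033·64.7).
= 1641772.8 − 1237488.1 = 404284.7.
x̄_4 = 404284.7 / 5928 = 68.199... → 68.2.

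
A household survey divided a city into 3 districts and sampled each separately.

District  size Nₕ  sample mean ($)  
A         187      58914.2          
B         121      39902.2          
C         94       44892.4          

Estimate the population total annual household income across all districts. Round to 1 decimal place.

A: 187·58914.2 = 11016955.4
B: 121·39902.2 = 4828166.2
C: 94·44892.4 = 4219885.6
τ̂ = Σ Nₕx̄ₕ = 20065007.2.

20065007.2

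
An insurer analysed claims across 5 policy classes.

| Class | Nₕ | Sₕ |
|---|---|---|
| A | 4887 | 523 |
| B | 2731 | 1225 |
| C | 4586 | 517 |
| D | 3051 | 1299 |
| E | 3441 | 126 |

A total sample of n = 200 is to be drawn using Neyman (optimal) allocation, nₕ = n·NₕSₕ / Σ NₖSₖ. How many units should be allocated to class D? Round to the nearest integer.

63

A: NₕSₕ = 4887·523 = 2555901
B: NₕSₕ = 2731·1225 = 3345475
C: NₕSₕ = 4586·517 = 2370962
D: NₕSₕ = 3051·1299 = 3963249
E: NₕSₕ = 3441·126 = 433566
Σ NₕSₕ = 12669153.
n_D = 200·3963249/12669153 = 62.565... → 63.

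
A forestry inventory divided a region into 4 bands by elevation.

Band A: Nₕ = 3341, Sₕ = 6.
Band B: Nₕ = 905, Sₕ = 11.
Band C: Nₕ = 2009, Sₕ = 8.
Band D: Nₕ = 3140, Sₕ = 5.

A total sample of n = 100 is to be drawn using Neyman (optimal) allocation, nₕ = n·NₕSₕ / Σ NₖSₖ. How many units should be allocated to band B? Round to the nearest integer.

16

Σ NₕSₕ = 3341·6 + 905·11 + 2009·8 + 3140·5 = 61773.
Share for B: 9955/61773 = 0.16115.
n_B = 100 × 0.16115 = 16.115... → 16.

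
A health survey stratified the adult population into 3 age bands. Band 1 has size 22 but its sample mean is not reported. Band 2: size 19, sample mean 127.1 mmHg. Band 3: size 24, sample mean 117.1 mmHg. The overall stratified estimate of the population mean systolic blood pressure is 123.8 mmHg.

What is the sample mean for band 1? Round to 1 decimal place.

Σ Nₕx̄ₕ = N·μ, so 22·x̄_1 = 65·123.8 − (19·127.1 + 24·117.1).
= 8047 − 5225.3 = 2821.7.
x̄_1 = 2821.7 / 22 = 128.259... → 128.3.

128.3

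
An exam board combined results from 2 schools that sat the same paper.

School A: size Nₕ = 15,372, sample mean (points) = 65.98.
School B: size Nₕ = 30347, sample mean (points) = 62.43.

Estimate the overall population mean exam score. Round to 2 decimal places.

N = 45719; weights Wₕ = Nₕ/N = (0.3362, 0.6638).
x̄_st = Σ Wₕ·x̄ₕ = 0.3362·65.98 + 0.6638·62.43 ≈ 63.6236...
→ 63.62.

63.62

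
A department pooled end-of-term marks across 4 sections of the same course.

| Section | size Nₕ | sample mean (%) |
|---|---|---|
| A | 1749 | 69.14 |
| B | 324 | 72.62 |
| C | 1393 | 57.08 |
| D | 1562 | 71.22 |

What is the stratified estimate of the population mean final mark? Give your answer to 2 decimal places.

66.67

x̄_st = (Σ Nₕx̄ₕ) / (Σ Nₕ) = (1749·69.14 + 324·72.62 + 1393·57.08 + 1562·71.22) / 5028
= 335212.82 / 5028 = 66.6692... → 66.67.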